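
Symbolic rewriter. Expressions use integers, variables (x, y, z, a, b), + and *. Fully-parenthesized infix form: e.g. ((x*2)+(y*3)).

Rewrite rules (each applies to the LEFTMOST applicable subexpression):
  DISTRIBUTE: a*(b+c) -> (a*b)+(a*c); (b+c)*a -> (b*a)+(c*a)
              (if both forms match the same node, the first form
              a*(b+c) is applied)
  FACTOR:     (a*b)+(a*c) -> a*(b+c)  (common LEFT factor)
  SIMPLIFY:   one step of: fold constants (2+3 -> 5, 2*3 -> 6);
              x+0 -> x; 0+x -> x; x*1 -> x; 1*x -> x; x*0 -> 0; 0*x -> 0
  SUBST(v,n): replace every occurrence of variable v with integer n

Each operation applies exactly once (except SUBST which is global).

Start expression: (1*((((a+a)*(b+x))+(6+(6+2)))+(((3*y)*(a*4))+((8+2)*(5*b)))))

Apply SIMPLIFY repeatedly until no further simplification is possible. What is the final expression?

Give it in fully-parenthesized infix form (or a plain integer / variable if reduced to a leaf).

Start: (1*((((a+a)*(b+x))+(6+(6+2)))+(((3*y)*(a*4))+((8+2)*(5*b)))))
Step 1: at root: (1*((((a+a)*(b+x))+(6+(6+2)))+(((3*y)*(a*4))+((8+2)*(5*b))))) -> ((((a+a)*(b+x))+(6+(6+2)))+(((3*y)*(a*4))+((8+2)*(5*b)))); overall: (1*((((a+a)*(b+x))+(6+(6+2)))+(((3*y)*(a*4))+((8+2)*(5*b))))) -> ((((a+a)*(b+x))+(6+(6+2)))+(((3*y)*(a*4))+((8+2)*(5*b))))
Step 2: at LRR: (6+2) -> 8; overall: ((((a+a)*(b+x))+(6+(6+2)))+(((3*y)*(a*4))+((8+2)*(5*b)))) -> ((((a+a)*(b+x))+(6+8))+(((3*y)*(a*4))+((8+2)*(5*b))))
Step 3: at LR: (6+8) -> 14; overall: ((((a+a)*(b+x))+(6+8))+(((3*y)*(a*4))+((8+2)*(5*b)))) -> ((((a+a)*(b+x))+14)+(((3*y)*(a*4))+((8+2)*(5*b))))
Step 4: at RRL: (8+2) -> 10; overall: ((((a+a)*(b+x))+14)+(((3*y)*(a*4))+((8+2)*(5*b)))) -> ((((a+a)*(b+x))+14)+(((3*y)*(a*4))+(10*(5*b))))
Fixed point: ((((a+a)*(b+x))+14)+(((3*y)*(a*4))+(10*(5*b))))

Answer: ((((a+a)*(b+x))+14)+(((3*y)*(a*4))+(10*(5*b))))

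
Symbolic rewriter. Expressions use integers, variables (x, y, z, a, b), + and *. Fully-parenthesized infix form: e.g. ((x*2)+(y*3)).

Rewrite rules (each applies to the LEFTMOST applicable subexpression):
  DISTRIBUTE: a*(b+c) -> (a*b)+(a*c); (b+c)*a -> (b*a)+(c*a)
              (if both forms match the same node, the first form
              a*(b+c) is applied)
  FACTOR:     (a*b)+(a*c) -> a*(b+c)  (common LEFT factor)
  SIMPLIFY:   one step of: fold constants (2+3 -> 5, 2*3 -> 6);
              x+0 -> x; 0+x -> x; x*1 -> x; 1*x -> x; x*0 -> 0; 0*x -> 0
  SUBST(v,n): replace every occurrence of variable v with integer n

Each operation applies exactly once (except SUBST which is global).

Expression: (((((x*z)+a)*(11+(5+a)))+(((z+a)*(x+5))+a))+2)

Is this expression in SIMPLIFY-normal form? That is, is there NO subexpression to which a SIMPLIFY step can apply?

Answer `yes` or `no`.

Answer: yes

Derivation:
Expression: (((((x*z)+a)*(11+(5+a)))+(((z+a)*(x+5))+a))+2)
Scanning for simplifiable subexpressions (pre-order)...
  at root: (((((x*z)+a)*(11+(5+a)))+(((z+a)*(x+5))+a))+2) (not simplifiable)
  at L: ((((x*z)+a)*(11+(5+a)))+(((z+a)*(x+5))+a)) (not simplifiable)
  at LL: (((x*z)+a)*(11+(5+a))) (not simplifiable)
  at LLL: ((x*z)+a) (not simplifiable)
  at LLLL: (x*z) (not simplifiable)
  at LLR: (11+(5+a)) (not simplifiable)
  at LLRR: (5+a) (not simplifiable)
  at LR: (((z+a)*(x+5))+a) (not simplifiable)
  at LRL: ((z+a)*(x+5)) (not simplifiable)
  at LRLL: (z+a) (not simplifiable)
  at LRLR: (x+5) (not simplifiable)
Result: no simplifiable subexpression found -> normal form.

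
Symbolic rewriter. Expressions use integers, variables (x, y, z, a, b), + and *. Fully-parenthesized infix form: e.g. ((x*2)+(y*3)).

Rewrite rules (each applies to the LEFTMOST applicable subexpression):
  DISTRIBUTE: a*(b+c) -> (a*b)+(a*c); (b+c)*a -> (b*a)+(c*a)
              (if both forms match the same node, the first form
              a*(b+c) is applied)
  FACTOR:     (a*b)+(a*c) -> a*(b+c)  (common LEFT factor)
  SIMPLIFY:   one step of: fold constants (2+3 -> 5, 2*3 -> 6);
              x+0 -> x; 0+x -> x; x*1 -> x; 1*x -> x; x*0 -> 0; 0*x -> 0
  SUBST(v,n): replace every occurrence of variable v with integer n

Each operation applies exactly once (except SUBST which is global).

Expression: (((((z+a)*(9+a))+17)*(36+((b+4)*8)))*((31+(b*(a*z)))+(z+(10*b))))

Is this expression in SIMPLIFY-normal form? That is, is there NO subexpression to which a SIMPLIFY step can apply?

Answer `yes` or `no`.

Expression: (((((z+a)*(9+a))+17)*(36+((b+4)*8)))*((31+(b*(a*z)))+(z+(10*b))))
Scanning for simplifiable subexpressions (pre-order)...
  at root: (((((z+a)*(9+a))+17)*(36+((b+4)*8)))*((31+(b*(a*z)))+(z+(10*b)))) (not simplifiable)
  at L: ((((z+a)*(9+a))+17)*(36+((b+4)*8))) (not simplifiable)
  at LL: (((z+a)*(9+a))+17) (not simplifiable)
  at LLL: ((z+a)*(9+a)) (not simplifiable)
  at LLLL: (z+a) (not simplifiable)
  at LLLR: (9+a) (not simplifiable)
  at LR: (36+((b+4)*8)) (not simplifiable)
  at LRR: ((b+4)*8) (not simplifiable)
  at LRRL: (b+4) (not simplifiable)
  at R: ((31+(b*(a*z)))+(z+(10*b))) (not simplifiable)
  at RL: (31+(b*(a*z))) (not simplifiable)
  at RLR: (b*(a*z)) (not simplifiable)
  at RLRR: (a*z) (not simplifiable)
  at RR: (z+(10*b)) (not simplifiable)
  at RRR: (10*b) (not simplifiable)
Result: no simplifiable subexpression found -> normal form.

Answer: yes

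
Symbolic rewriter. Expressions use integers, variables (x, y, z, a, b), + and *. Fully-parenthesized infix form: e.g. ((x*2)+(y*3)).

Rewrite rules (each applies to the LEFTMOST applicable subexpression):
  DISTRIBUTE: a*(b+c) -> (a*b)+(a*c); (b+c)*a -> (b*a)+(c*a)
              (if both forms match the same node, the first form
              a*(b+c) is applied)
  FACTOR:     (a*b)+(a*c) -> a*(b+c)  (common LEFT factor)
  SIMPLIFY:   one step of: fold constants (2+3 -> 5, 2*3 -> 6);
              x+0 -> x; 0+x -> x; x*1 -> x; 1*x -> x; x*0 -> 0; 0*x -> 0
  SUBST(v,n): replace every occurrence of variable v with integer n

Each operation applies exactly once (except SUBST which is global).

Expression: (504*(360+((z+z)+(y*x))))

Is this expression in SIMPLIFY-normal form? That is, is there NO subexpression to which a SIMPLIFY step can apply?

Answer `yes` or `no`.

Expression: (504*(360+((z+z)+(y*x))))
Scanning for simplifiable subexpressions (pre-order)...
  at root: (504*(360+((z+z)+(y*x)))) (not simplifiable)
  at R: (360+((z+z)+(y*x))) (not simplifiable)
  at RR: ((z+z)+(y*x)) (not simplifiable)
  at RRL: (z+z) (not simplifiable)
  at RRR: (y*x) (not simplifiable)
Result: no simplifiable subexpression found -> normal form.

Answer: yes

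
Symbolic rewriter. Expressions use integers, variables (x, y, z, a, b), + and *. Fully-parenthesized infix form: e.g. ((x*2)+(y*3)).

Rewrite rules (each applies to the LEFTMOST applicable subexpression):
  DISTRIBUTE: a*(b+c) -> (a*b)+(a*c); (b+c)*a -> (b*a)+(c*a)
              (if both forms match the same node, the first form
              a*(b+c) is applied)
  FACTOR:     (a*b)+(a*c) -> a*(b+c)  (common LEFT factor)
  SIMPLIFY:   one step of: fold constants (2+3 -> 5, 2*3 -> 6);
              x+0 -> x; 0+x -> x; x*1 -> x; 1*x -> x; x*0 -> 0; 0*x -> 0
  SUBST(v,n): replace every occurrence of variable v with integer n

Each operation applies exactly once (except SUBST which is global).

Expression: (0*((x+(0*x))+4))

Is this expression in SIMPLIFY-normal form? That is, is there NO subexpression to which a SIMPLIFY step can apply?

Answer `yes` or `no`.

Answer: no

Derivation:
Expression: (0*((x+(0*x))+4))
Scanning for simplifiable subexpressions (pre-order)...
  at root: (0*((x+(0*x))+4)) (SIMPLIFIABLE)
  at R: ((x+(0*x))+4) (not simplifiable)
  at RL: (x+(0*x)) (not simplifiable)
  at RLR: (0*x) (SIMPLIFIABLE)
Found simplifiable subexpr at path root: (0*((x+(0*x))+4))
One SIMPLIFY step would give: 0
-> NOT in normal form.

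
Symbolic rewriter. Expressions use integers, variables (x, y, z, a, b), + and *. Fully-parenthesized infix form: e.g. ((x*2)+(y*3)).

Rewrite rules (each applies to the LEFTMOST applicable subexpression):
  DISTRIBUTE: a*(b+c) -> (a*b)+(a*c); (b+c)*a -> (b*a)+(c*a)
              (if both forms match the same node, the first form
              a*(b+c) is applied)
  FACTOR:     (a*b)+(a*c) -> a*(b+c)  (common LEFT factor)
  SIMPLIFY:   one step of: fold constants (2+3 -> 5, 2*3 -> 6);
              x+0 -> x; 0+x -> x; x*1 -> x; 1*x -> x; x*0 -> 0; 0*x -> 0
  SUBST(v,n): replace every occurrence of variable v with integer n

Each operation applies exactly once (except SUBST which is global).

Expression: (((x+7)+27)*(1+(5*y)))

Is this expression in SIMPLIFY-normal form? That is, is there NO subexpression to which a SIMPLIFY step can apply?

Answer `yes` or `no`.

Answer: yes

Derivation:
Expression: (((x+7)+27)*(1+(5*y)))
Scanning for simplifiable subexpressions (pre-order)...
  at root: (((x+7)+27)*(1+(5*y))) (not simplifiable)
  at L: ((x+7)+27) (not simplifiable)
  at LL: (x+7) (not simplifiable)
  at R: (1+(5*y)) (not simplifiable)
  at RR: (5*y) (not simplifiable)
Result: no simplifiable subexpression found -> normal form.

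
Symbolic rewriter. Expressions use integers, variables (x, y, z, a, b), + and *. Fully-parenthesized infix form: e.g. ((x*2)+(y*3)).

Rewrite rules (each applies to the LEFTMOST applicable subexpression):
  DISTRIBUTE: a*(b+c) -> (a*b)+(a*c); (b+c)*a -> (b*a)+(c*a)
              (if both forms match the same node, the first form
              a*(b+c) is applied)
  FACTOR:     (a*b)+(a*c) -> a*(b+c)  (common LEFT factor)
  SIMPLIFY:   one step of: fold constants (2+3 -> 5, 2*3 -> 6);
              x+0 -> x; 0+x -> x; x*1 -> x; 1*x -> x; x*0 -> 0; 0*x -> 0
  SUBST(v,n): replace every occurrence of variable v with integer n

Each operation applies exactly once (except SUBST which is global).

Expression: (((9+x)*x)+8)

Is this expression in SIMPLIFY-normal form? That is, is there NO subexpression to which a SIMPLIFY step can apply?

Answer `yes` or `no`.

Answer: yes

Derivation:
Expression: (((9+x)*x)+8)
Scanning for simplifiable subexpressions (pre-order)...
  at root: (((9+x)*x)+8) (not simplifiable)
  at L: ((9+x)*x) (not simplifiable)
  at LL: (9+x) (not simplifiable)
Result: no simplifiable subexpression found -> normal form.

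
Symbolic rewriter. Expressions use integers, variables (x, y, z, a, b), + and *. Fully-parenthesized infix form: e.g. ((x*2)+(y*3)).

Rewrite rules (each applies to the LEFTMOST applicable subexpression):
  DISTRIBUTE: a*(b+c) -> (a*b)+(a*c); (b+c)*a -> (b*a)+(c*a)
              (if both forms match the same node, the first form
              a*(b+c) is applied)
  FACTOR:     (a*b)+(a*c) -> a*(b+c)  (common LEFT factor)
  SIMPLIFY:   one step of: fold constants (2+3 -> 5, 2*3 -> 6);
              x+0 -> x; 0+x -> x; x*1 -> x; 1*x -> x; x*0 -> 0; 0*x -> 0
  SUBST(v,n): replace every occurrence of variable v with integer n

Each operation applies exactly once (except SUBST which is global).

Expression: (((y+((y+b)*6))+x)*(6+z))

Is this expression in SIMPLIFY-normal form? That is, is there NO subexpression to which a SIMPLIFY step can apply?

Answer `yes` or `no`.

Answer: yes

Derivation:
Expression: (((y+((y+b)*6))+x)*(6+z))
Scanning for simplifiable subexpressions (pre-order)...
  at root: (((y+((y+b)*6))+x)*(6+z)) (not simplifiable)
  at L: ((y+((y+b)*6))+x) (not simplifiable)
  at LL: (y+((y+b)*6)) (not simplifiable)
  at LLR: ((y+b)*6) (not simplifiable)
  at LLRL: (y+b) (not simplifiable)
  at R: (6+z) (not simplifiable)
Result: no simplifiable subexpression found -> normal form.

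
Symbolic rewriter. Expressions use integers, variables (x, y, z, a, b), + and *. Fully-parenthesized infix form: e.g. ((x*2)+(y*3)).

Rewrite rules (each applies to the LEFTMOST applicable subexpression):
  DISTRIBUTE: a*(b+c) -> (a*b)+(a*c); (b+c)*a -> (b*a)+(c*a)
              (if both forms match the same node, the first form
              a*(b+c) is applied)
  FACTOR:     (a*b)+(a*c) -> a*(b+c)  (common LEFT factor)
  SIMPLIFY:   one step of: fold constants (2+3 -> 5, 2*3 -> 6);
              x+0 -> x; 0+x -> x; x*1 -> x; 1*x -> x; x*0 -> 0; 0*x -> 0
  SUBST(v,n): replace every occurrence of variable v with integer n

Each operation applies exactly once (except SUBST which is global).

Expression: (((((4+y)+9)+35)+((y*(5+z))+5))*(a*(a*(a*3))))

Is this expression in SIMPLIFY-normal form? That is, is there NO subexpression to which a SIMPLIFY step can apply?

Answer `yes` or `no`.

Expression: (((((4+y)+9)+35)+((y*(5+z))+5))*(a*(a*(a*3))))
Scanning for simplifiable subexpressions (pre-order)...
  at root: (((((4+y)+9)+35)+((y*(5+z))+5))*(a*(a*(a*3)))) (not simplifiable)
  at L: ((((4+y)+9)+35)+((y*(5+z))+5)) (not simplifiable)
  at LL: (((4+y)+9)+35) (not simplifiable)
  at LLL: ((4+y)+9) (not simplifiable)
  at LLLL: (4+y) (not simplifiable)
  at LR: ((y*(5+z))+5) (not simplifiable)
  at LRL: (y*(5+z)) (not simplifiable)
  at LRLR: (5+z) (not simplifiable)
  at R: (a*(a*(a*3))) (not simplifiable)
  at RR: (a*(a*3)) (not simplifiable)
  at RRR: (a*3) (not simplifiable)
Result: no simplifiable subexpression found -> normal form.

Answer: yes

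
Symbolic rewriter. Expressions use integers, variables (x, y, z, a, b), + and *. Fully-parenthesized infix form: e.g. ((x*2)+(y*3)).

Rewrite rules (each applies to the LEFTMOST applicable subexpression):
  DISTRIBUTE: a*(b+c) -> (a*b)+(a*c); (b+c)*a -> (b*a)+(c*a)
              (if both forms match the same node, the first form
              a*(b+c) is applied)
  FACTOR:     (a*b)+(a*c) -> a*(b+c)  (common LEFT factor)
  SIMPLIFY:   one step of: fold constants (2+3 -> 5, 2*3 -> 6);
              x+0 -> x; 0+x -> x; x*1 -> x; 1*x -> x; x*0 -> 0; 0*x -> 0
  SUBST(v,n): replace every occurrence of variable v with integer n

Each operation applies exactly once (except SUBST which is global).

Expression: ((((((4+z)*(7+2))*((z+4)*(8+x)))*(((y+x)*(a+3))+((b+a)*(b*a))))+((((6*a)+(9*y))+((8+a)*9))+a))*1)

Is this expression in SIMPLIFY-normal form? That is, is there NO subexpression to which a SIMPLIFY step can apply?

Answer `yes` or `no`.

Answer: no

Derivation:
Expression: ((((((4+z)*(7+2))*((z+4)*(8+x)))*(((y+x)*(a+3))+((b+a)*(b*a))))+((((6*a)+(9*y))+((8+a)*9))+a))*1)
Scanning for simplifiable subexpressions (pre-order)...
  at root: ((((((4+z)*(7+2))*((z+4)*(8+x)))*(((y+x)*(a+3))+((b+a)*(b*a))))+((((6*a)+(9*y))+((8+a)*9))+a))*1) (SIMPLIFIABLE)
  at L: (((((4+z)*(7+2))*((z+4)*(8+x)))*(((y+x)*(a+3))+((b+a)*(b*a))))+((((6*a)+(9*y))+((8+a)*9))+a)) (not simplifiable)
  at LL: ((((4+z)*(7+2))*((z+4)*(8+x)))*(((y+x)*(a+3))+((b+a)*(b*a)))) (not simplifiable)
  at LLL: (((4+z)*(7+2))*((z+4)*(8+x))) (not simplifiable)
  at LLLL: ((4+z)*(7+2)) (not simplifiable)
  at LLLLL: (4+z) (not simplifiable)
  at LLLLR: (7+2) (SIMPLIFIABLE)
  at LLLR: ((z+4)*(8+x)) (not simplifiable)
  at LLLRL: (z+4) (not simplifiable)
  at LLLRR: (8+x) (not simplifiable)
  at LLR: (((y+x)*(a+3))+((b+a)*(b*a))) (not simplifiable)
  at LLRL: ((y+x)*(a+3)) (not simplifiable)
  at LLRLL: (y+x) (not simplifiable)
  at LLRLR: (a+3) (not simplifiable)
  at LLRR: ((b+a)*(b*a)) (not simplifiable)
  at LLRRL: (b+a) (not simplifiable)
  at LLRRR: (b*a) (not simplifiable)
  at LR: ((((6*a)+(9*y))+((8+a)*9))+a) (not simplifiable)
  at LRL: (((6*a)+(9*y))+((8+a)*9)) (not simplifiable)
  at LRLL: ((6*a)+(9*y)) (not simplifiable)
  at LRLLL: (6*a) (not simplifiable)
  at LRLLR: (9*y) (not simplifiable)
  at LRLR: ((8+a)*9) (not simplifiable)
  at LRLRL: (8+a) (not simplifiable)
Found simplifiable subexpr at path root: ((((((4+z)*(7+2))*((z+4)*(8+x)))*(((y+x)*(a+3))+((b+a)*(b*a))))+((((6*a)+(9*y))+((8+a)*9))+a))*1)
One SIMPLIFY step would give: (((((4+z)*(7+2))*((z+4)*(8+x)))*(((y+x)*(a+3))+((b+a)*(b*a))))+((((6*a)+(9*y))+((8+a)*9))+a))
-> NOT in normal form.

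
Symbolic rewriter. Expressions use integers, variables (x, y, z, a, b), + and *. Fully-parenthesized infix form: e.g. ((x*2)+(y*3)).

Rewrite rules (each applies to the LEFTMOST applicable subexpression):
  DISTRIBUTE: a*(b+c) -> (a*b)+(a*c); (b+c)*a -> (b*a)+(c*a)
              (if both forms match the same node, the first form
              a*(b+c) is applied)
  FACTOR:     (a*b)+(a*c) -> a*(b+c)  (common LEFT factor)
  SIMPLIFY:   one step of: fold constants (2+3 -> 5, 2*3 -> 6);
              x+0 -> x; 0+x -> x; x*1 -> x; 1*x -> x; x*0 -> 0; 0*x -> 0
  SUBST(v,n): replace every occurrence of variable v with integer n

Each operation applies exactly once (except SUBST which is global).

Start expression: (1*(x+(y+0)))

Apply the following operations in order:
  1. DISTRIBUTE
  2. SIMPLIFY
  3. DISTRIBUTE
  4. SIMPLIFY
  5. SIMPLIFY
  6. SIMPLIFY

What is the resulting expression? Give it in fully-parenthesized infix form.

Start: (1*(x+(y+0)))
Apply DISTRIBUTE at root (target: (1*(x+(y+0)))): (1*(x+(y+0))) -> ((1*x)+(1*(y+0)))
Apply SIMPLIFY at L (target: (1*x)): ((1*x)+(1*(y+0))) -> (x+(1*(y+0)))
Apply DISTRIBUTE at R (target: (1*(y+0))): (x+(1*(y+0))) -> (x+((1*y)+(1*0)))
Apply SIMPLIFY at RL (target: (1*y)): (x+((1*y)+(1*0))) -> (x+(y+(1*0)))
Apply SIMPLIFY at RR (target: (1*0)): (x+(y+(1*0))) -> (x+(y+0))
Apply SIMPLIFY at R (target: (y+0)): (x+(y+0)) -> (x+y)

Answer: (x+y)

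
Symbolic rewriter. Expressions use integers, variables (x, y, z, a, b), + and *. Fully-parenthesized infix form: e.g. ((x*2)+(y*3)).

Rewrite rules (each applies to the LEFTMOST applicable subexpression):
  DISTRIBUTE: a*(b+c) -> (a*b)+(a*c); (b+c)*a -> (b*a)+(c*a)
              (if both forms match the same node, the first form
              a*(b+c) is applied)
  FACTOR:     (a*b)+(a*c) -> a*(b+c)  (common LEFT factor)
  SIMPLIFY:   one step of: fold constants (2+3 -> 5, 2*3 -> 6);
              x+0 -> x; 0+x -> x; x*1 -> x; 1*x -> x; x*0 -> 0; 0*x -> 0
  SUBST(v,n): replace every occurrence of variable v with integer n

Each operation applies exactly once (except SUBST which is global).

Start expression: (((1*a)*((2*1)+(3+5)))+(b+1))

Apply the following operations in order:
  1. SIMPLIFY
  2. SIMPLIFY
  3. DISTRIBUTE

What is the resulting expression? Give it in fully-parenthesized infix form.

Answer: (((a*2)+(a*(3+5)))+(b+1))

Derivation:
Start: (((1*a)*((2*1)+(3+5)))+(b+1))
Apply SIMPLIFY at LL (target: (1*a)): (((1*a)*((2*1)+(3+5)))+(b+1)) -> ((a*((2*1)+(3+5)))+(b+1))
Apply SIMPLIFY at LRL (target: (2*1)): ((a*((2*1)+(3+5)))+(b+1)) -> ((a*(2+(3+5)))+(b+1))
Apply DISTRIBUTE at L (target: (a*(2+(3+5)))): ((a*(2+(3+5)))+(b+1)) -> (((a*2)+(a*(3+5)))+(b+1))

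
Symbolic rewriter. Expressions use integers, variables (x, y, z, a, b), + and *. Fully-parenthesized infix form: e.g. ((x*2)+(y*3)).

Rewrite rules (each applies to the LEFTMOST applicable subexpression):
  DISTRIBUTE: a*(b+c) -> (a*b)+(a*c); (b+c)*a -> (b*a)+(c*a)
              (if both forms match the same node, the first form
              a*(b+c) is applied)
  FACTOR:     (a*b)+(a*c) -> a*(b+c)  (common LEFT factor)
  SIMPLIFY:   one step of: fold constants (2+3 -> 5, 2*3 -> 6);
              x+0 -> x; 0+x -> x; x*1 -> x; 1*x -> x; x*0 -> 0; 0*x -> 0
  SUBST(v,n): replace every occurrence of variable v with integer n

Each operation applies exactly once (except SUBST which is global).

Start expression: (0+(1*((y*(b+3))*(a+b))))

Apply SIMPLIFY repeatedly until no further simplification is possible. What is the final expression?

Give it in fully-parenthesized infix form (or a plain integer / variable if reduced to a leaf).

Start: (0+(1*((y*(b+3))*(a+b))))
Step 1: at root: (0+(1*((y*(b+3))*(a+b)))) -> (1*((y*(b+3))*(a+b))); overall: (0+(1*((y*(b+3))*(a+b)))) -> (1*((y*(b+3))*(a+b)))
Step 2: at root: (1*((y*(b+3))*(a+b))) -> ((y*(b+3))*(a+b)); overall: (1*((y*(b+3))*(a+b))) -> ((y*(b+3))*(a+b))
Fixed point: ((y*(b+3))*(a+b))

Answer: ((y*(b+3))*(a+b))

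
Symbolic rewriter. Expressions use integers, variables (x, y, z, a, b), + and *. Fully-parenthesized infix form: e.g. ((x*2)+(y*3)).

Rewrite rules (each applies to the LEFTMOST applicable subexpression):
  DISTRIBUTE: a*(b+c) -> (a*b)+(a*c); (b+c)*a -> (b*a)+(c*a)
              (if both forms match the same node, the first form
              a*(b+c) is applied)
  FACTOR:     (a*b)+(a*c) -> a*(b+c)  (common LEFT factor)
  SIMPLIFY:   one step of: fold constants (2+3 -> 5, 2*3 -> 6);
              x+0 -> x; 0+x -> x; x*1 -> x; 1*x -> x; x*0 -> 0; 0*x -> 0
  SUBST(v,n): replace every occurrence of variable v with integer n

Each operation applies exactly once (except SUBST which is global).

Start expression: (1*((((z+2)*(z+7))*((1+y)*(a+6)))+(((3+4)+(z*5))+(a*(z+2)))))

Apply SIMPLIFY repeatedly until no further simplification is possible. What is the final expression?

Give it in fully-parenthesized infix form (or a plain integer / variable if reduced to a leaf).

Start: (1*((((z+2)*(z+7))*((1+y)*(a+6)))+(((3+4)+(z*5))+(a*(z+2)))))
Step 1: at root: (1*((((z+2)*(z+7))*((1+y)*(a+6)))+(((3+4)+(z*5))+(a*(z+2))))) -> ((((z+2)*(z+7))*((1+y)*(a+6)))+(((3+4)+(z*5))+(a*(z+2)))); overall: (1*((((z+2)*(z+7))*((1+y)*(a+6)))+(((3+4)+(z*5))+(a*(z+2))))) -> ((((z+2)*(z+7))*((1+y)*(a+6)))+(((3+4)+(z*5))+(a*(z+2))))
Step 2: at RLL: (3+4) -> 7; overall: ((((z+2)*(z+7))*((1+y)*(a+6)))+(((3+4)+(z*5))+(a*(z+2)))) -> ((((z+2)*(z+7))*((1+y)*(a+6)))+((7+(z*5))+(a*(z+2))))
Fixed point: ((((z+2)*(z+7))*((1+y)*(a+6)))+((7+(z*5))+(a*(z+2))))

Answer: ((((z+2)*(z+7))*((1+y)*(a+6)))+((7+(z*5))+(a*(z+2))))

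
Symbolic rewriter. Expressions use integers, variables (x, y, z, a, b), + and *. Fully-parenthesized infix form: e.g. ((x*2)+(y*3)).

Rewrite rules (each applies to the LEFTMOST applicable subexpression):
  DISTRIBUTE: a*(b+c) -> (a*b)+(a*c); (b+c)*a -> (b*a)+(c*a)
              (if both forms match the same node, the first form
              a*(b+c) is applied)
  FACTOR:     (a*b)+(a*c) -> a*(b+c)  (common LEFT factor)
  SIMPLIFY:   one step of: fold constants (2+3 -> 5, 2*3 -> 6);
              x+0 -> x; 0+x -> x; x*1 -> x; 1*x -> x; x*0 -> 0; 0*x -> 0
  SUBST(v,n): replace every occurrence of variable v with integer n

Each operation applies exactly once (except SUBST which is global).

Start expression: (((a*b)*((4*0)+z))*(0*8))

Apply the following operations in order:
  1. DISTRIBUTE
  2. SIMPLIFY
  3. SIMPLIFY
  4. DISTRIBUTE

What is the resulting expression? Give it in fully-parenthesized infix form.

Answer: ((0*(0*8))+(((a*b)*z)*(0*8)))

Derivation:
Start: (((a*b)*((4*0)+z))*(0*8))
Apply DISTRIBUTE at L (target: ((a*b)*((4*0)+z))): (((a*b)*((4*0)+z))*(0*8)) -> ((((a*b)*(4*0))+((a*b)*z))*(0*8))
Apply SIMPLIFY at LLR (target: (4*0)): ((((a*b)*(4*0))+((a*b)*z))*(0*8)) -> ((((a*b)*0)+((a*b)*z))*(0*8))
Apply SIMPLIFY at LL (target: ((a*b)*0)): ((((a*b)*0)+((a*b)*z))*(0*8)) -> ((0+((a*b)*z))*(0*8))
Apply DISTRIBUTE at root (target: ((0+((a*b)*z))*(0*8))): ((0+((a*b)*z))*(0*8)) -> ((0*(0*8))+(((a*b)*z)*(0*8)))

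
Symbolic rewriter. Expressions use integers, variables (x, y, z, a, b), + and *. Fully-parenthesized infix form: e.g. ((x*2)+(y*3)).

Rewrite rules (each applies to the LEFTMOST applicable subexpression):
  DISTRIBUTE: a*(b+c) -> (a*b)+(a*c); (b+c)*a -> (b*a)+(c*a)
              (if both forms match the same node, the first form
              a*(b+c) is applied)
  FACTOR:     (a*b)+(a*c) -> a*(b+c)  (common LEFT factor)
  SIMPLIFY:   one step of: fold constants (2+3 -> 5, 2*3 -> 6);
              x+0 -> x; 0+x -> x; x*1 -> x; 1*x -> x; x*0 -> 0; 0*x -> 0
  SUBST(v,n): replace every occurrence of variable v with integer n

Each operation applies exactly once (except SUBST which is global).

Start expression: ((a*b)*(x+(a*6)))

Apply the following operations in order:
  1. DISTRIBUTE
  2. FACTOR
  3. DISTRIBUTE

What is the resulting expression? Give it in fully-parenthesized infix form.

Start: ((a*b)*(x+(a*6)))
Apply DISTRIBUTE at root (target: ((a*b)*(x+(a*6)))): ((a*b)*(x+(a*6))) -> (((a*b)*x)+((a*b)*(a*6)))
Apply FACTOR at root (target: (((a*b)*x)+((a*b)*(a*6)))): (((a*b)*x)+((a*b)*(a*6))) -> ((a*b)*(x+(a*6)))
Apply DISTRIBUTE at root (target: ((a*b)*(x+(a*6)))): ((a*b)*(x+(a*6))) -> (((a*b)*x)+((a*b)*(a*6)))

Answer: (((a*b)*x)+((a*b)*(a*6)))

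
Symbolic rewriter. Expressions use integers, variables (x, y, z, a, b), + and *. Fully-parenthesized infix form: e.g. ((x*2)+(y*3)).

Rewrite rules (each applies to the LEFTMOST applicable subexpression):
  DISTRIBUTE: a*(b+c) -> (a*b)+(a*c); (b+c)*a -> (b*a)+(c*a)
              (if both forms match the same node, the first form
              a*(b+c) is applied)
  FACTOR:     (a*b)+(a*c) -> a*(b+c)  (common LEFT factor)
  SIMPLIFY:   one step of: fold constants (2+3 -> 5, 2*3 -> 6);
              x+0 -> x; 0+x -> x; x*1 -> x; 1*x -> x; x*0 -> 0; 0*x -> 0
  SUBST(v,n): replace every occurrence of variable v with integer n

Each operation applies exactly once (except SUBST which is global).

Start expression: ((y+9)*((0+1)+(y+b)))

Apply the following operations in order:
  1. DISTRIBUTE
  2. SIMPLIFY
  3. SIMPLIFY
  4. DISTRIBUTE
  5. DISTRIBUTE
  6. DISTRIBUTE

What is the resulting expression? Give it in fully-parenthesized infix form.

Start: ((y+9)*((0+1)+(y+b)))
Apply DISTRIBUTE at root (target: ((y+9)*((0+1)+(y+b)))): ((y+9)*((0+1)+(y+b))) -> (((y+9)*(0+1))+((y+9)*(y+b)))
Apply SIMPLIFY at LR (target: (0+1)): (((y+9)*(0+1))+((y+9)*(y+b))) -> (((y+9)*1)+((y+9)*(y+b)))
Apply SIMPLIFY at L (target: ((y+9)*1)): (((y+9)*1)+((y+9)*(y+b))) -> ((y+9)+((y+9)*(y+b)))
Apply DISTRIBUTE at R (target: ((y+9)*(y+b))): ((y+9)+((y+9)*(y+b))) -> ((y+9)+(((y+9)*y)+((y+9)*b)))
Apply DISTRIBUTE at RL (target: ((y+9)*y)): ((y+9)+(((y+9)*y)+((y+9)*b))) -> ((y+9)+(((y*y)+(9*y))+((y+9)*b)))
Apply DISTRIBUTE at RR (target: ((y+9)*b)): ((y+9)+(((y*y)+(9*y))+((y+9)*b))) -> ((y+9)+(((y*y)+(9*y))+((y*b)+(9*b))))

Answer: ((y+9)+(((y*y)+(9*y))+((y*b)+(9*b))))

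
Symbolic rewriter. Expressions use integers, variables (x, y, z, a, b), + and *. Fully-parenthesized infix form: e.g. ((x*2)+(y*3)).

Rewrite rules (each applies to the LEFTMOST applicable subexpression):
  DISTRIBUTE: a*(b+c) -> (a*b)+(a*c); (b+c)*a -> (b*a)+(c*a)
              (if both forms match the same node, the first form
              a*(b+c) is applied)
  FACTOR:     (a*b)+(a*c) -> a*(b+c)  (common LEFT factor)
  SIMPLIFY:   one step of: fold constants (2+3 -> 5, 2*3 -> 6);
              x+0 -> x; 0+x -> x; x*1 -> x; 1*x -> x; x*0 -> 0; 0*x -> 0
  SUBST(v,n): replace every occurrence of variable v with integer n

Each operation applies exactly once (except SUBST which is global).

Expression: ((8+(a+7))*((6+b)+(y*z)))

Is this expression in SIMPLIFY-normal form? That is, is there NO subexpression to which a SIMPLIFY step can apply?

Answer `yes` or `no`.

Answer: yes

Derivation:
Expression: ((8+(a+7))*((6+b)+(y*z)))
Scanning for simplifiable subexpressions (pre-order)...
  at root: ((8+(a+7))*((6+b)+(y*z))) (not simplifiable)
  at L: (8+(a+7)) (not simplifiable)
  at LR: (a+7) (not simplifiable)
  at R: ((6+b)+(y*z)) (not simplifiable)
  at RL: (6+b) (not simplifiable)
  at RR: (y*z) (not simplifiable)
Result: no simplifiable subexpression found -> normal form.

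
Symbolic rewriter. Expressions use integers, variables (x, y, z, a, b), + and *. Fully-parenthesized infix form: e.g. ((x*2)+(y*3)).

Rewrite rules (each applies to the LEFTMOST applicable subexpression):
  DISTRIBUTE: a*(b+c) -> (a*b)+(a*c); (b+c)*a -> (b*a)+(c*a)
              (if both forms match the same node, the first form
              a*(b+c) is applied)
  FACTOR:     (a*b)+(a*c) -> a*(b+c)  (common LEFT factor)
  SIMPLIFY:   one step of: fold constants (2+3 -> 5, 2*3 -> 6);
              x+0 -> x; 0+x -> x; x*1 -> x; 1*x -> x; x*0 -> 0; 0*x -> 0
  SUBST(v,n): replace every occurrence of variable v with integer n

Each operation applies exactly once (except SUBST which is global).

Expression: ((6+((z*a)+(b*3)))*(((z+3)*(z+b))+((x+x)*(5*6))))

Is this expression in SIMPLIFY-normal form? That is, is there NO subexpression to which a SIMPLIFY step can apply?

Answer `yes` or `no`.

Expression: ((6+((z*a)+(b*3)))*(((z+3)*(z+b))+((x+x)*(5*6))))
Scanning for simplifiable subexpressions (pre-order)...
  at root: ((6+((z*a)+(b*3)))*(((z+3)*(z+b))+((x+x)*(5*6)))) (not simplifiable)
  at L: (6+((z*a)+(b*3))) (not simplifiable)
  at LR: ((z*a)+(b*3)) (not simplifiable)
  at LRL: (z*a) (not simplifiable)
  at LRR: (b*3) (not simplifiable)
  at R: (((z+3)*(z+b))+((x+x)*(5*6))) (not simplifiable)
  at RL: ((z+3)*(z+b)) (not simplifiable)
  at RLL: (z+3) (not simplifiable)
  at RLR: (z+b) (not simplifiable)
  at RR: ((x+x)*(5*6)) (not simplifiable)
  at RRL: (x+x) (not simplifiable)
  at RRR: (5*6) (SIMPLIFIABLE)
Found simplifiable subexpr at path RRR: (5*6)
One SIMPLIFY step would give: ((6+((z*a)+(b*3)))*(((z+3)*(z+b))+((x+x)*30)))
-> NOT in normal form.

Answer: no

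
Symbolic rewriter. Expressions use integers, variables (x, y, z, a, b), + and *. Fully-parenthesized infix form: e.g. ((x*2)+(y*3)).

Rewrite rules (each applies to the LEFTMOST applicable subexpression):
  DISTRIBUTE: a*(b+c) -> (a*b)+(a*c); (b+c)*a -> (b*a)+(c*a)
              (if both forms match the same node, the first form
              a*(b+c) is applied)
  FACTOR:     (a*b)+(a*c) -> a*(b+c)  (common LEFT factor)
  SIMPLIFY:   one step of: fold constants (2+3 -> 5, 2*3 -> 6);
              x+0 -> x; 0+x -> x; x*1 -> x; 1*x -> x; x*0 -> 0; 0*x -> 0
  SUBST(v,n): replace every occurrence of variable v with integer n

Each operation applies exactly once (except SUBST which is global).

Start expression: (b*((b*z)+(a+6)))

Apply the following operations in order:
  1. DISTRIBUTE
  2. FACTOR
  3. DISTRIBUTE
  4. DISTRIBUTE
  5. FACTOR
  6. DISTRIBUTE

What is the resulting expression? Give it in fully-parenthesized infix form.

Start: (b*((b*z)+(a+6)))
Apply DISTRIBUTE at root (target: (b*((b*z)+(a+6)))): (b*((b*z)+(a+6))) -> ((b*(b*z))+(b*(a+6)))
Apply FACTOR at root (target: ((b*(b*z))+(b*(a+6)))): ((b*(b*z))+(b*(a+6))) -> (b*((b*z)+(a+6)))
Apply DISTRIBUTE at root (target: (b*((b*z)+(a+6)))): (b*((b*z)+(a+6))) -> ((b*(b*z))+(b*(a+6)))
Apply DISTRIBUTE at R (target: (b*(a+6))): ((b*(b*z))+(b*(a+6))) -> ((b*(b*z))+((b*a)+(b*6)))
Apply FACTOR at R (target: ((b*a)+(b*6))): ((b*(b*z))+((b*a)+(b*6))) -> ((b*(b*z))+(b*(a+6)))
Apply DISTRIBUTE at R (target: (b*(a+6))): ((b*(b*z))+(b*(a+6))) -> ((b*(b*z))+((b*a)+(b*6)))

Answer: ((b*(b*z))+((b*a)+(b*6)))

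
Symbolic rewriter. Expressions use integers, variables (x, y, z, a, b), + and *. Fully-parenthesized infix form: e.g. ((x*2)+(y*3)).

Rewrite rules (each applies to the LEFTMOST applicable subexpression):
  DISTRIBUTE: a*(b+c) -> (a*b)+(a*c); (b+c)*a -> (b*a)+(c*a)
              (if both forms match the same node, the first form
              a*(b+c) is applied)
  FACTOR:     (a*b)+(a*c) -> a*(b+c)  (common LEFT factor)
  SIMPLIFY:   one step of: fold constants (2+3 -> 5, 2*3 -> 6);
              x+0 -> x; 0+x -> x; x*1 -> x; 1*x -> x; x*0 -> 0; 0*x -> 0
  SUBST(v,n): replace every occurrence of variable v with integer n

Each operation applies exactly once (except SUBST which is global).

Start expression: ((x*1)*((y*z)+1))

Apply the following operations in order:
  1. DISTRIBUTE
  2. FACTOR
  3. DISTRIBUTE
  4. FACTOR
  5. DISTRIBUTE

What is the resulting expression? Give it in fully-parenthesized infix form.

Start: ((x*1)*((y*z)+1))
Apply DISTRIBUTE at root (target: ((x*1)*((y*z)+1))): ((x*1)*((y*z)+1)) -> (((x*1)*(y*z))+((x*1)*1))
Apply FACTOR at root (target: (((x*1)*(y*z))+((x*1)*1))): (((x*1)*(y*z))+((x*1)*1)) -> ((x*1)*((y*z)+1))
Apply DISTRIBUTE at root (target: ((x*1)*((y*z)+1))): ((x*1)*((y*z)+1)) -> (((x*1)*(y*z))+((x*1)*1))
Apply FACTOR at root (target: (((x*1)*(y*z))+((x*1)*1))): (((x*1)*(y*z))+((x*1)*1)) -> ((x*1)*((y*z)+1))
Apply DISTRIBUTE at root (target: ((x*1)*((y*z)+1))): ((x*1)*((y*z)+1)) -> (((x*1)*(y*z))+((x*1)*1))

Answer: (((x*1)*(y*z))+((x*1)*1))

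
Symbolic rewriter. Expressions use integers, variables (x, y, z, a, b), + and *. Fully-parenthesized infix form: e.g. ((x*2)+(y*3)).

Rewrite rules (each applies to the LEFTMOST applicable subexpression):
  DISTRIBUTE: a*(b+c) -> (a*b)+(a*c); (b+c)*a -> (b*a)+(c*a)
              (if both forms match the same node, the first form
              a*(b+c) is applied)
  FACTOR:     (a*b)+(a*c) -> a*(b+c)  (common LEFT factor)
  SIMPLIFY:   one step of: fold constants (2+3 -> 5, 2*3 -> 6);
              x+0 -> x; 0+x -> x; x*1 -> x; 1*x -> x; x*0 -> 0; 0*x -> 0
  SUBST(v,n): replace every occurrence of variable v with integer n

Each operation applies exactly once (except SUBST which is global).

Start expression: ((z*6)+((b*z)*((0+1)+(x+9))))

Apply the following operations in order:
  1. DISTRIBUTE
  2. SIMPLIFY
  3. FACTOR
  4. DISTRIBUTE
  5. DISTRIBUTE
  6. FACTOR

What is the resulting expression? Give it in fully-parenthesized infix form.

Start: ((z*6)+((b*z)*((0+1)+(x+9))))
Apply DISTRIBUTE at R (target: ((b*z)*((0+1)+(x+9)))): ((z*6)+((b*z)*((0+1)+(x+9)))) -> ((z*6)+(((b*z)*(0+1))+((b*z)*(x+9))))
Apply SIMPLIFY at RLR (target: (0+1)): ((z*6)+(((b*z)*(0+1))+((b*z)*(x+9)))) -> ((z*6)+(((b*z)*1)+((b*z)*(x+9))))
Apply FACTOR at R (target: (((b*z)*1)+((b*z)*(x+9)))): ((z*6)+(((b*z)*1)+((b*z)*(x+9)))) -> ((z*6)+((b*z)*(1+(x+9))))
Apply DISTRIBUTE at R (target: ((b*z)*(1+(x+9)))): ((z*6)+((b*z)*(1+(x+9)))) -> ((z*6)+(((b*z)*1)+((b*z)*(x+9))))
Apply DISTRIBUTE at RR (target: ((b*z)*(x+9))): ((z*6)+(((b*z)*1)+((b*z)*(x+9)))) -> ((z*6)+(((b*z)*1)+(((b*z)*x)+((b*z)*9))))
Apply FACTOR at RR (target: (((b*z)*x)+((b*z)*9))): ((z*6)+(((b*z)*1)+(((b*z)*x)+((b*z)*9)))) -> ((z*6)+(((b*z)*1)+((b*z)*(x+9))))

Answer: ((z*6)+(((b*z)*1)+((b*z)*(x+9))))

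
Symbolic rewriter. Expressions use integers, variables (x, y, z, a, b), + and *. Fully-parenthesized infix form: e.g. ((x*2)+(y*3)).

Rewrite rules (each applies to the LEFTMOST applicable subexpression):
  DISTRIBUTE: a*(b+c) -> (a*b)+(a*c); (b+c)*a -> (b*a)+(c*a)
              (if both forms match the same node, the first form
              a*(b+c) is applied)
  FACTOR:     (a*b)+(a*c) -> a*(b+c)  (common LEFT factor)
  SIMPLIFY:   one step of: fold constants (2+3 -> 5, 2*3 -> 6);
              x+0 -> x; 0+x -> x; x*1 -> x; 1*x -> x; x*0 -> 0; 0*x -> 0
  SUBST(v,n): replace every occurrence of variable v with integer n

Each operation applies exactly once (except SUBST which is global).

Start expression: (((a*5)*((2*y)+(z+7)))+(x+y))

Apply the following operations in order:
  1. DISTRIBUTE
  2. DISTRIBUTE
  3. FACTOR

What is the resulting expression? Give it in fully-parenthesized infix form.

Start: (((a*5)*((2*y)+(z+7)))+(x+y))
Apply DISTRIBUTE at L (target: ((a*5)*((2*y)+(z+7)))): (((a*5)*((2*y)+(z+7)))+(x+y)) -> ((((a*5)*(2*y))+((a*5)*(z+7)))+(x+y))
Apply DISTRIBUTE at LR (target: ((a*5)*(z+7))): ((((a*5)*(2*y))+((a*5)*(z+7)))+(x+y)) -> ((((a*5)*(2*y))+(((a*5)*z)+((a*5)*7)))+(x+y))
Apply FACTOR at LR (target: (((a*5)*z)+((a*5)*7))): ((((a*5)*(2*y))+(((a*5)*z)+((a*5)*7)))+(x+y)) -> ((((a*5)*(2*y))+((a*5)*(z+7)))+(x+y))

Answer: ((((a*5)*(2*y))+((a*5)*(z+7)))+(x+y))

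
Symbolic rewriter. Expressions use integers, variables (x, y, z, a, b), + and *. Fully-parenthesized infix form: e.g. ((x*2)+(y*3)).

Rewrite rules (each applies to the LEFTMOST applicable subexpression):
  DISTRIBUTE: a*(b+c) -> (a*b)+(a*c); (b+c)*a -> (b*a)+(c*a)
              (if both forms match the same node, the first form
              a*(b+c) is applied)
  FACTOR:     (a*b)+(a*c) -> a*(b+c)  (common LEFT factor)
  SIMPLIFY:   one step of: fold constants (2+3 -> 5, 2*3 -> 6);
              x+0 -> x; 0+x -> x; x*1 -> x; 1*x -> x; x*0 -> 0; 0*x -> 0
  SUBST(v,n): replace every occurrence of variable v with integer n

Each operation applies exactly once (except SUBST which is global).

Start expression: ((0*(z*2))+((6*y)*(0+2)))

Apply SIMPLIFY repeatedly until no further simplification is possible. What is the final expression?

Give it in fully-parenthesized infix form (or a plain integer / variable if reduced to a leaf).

Start: ((0*(z*2))+((6*y)*(0+2)))
Step 1: at L: (0*(z*2)) -> 0; overall: ((0*(z*2))+((6*y)*(0+2))) -> (0+((6*y)*(0+2)))
Step 2: at root: (0+((6*y)*(0+2))) -> ((6*y)*(0+2)); overall: (0+((6*y)*(0+2))) -> ((6*y)*(0+2))
Step 3: at R: (0+2) -> 2; overall: ((6*y)*(0+2)) -> ((6*y)*2)
Fixed point: ((6*y)*2)

Answer: ((6*y)*2)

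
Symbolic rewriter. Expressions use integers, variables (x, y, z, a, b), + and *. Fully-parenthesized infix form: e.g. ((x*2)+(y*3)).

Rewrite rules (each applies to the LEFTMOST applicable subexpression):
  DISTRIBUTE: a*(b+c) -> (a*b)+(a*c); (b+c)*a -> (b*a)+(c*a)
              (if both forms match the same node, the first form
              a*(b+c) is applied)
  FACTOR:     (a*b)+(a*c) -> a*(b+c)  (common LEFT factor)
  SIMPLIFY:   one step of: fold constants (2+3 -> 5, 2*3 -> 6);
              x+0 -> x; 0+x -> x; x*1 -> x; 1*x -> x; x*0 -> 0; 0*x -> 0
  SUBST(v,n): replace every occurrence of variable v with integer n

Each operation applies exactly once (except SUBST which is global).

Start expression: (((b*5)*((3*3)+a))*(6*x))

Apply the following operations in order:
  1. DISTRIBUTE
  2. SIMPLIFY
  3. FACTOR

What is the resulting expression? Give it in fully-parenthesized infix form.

Answer: (((b*5)*(9+a))*(6*x))

Derivation:
Start: (((b*5)*((3*3)+a))*(6*x))
Apply DISTRIBUTE at L (target: ((b*5)*((3*3)+a))): (((b*5)*((3*3)+a))*(6*x)) -> ((((b*5)*(3*3))+((b*5)*a))*(6*x))
Apply SIMPLIFY at LLR (target: (3*3)): ((((b*5)*(3*3))+((b*5)*a))*(6*x)) -> ((((b*5)*9)+((b*5)*a))*(6*x))
Apply FACTOR at L (target: (((b*5)*9)+((b*5)*a))): ((((b*5)*9)+((b*5)*a))*(6*x)) -> (((b*5)*(9+a))*(6*x))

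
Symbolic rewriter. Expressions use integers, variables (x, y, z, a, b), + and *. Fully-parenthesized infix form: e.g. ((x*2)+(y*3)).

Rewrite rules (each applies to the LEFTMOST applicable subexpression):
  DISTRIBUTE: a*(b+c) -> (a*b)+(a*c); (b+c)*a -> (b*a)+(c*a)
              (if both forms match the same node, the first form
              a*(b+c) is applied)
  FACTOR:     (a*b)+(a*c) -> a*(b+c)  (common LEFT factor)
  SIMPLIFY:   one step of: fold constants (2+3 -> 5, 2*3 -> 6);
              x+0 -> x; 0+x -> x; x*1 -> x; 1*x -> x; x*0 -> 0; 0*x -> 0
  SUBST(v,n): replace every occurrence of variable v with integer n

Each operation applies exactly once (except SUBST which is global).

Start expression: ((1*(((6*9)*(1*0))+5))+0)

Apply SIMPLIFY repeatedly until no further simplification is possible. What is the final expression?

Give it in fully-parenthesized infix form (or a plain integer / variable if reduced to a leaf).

Start: ((1*(((6*9)*(1*0))+5))+0)
Step 1: at root: ((1*(((6*9)*(1*0))+5))+0) -> (1*(((6*9)*(1*0))+5)); overall: ((1*(((6*9)*(1*0))+5))+0) -> (1*(((6*9)*(1*0))+5))
Step 2: at root: (1*(((6*9)*(1*0))+5)) -> (((6*9)*(1*0))+5); overall: (1*(((6*9)*(1*0))+5)) -> (((6*9)*(1*0))+5)
Step 3: at LL: (6*9) -> 54; overall: (((6*9)*(1*0))+5) -> ((54*(1*0))+5)
Step 4: at LR: (1*0) -> 0; overall: ((54*(1*0))+5) -> ((54*0)+5)
Step 5: at L: (54*0) -> 0; overall: ((54*0)+5) -> (0+5)
Step 6: at root: (0+5) -> 5; overall: (0+5) -> 5
Fixed point: 5

Answer: 5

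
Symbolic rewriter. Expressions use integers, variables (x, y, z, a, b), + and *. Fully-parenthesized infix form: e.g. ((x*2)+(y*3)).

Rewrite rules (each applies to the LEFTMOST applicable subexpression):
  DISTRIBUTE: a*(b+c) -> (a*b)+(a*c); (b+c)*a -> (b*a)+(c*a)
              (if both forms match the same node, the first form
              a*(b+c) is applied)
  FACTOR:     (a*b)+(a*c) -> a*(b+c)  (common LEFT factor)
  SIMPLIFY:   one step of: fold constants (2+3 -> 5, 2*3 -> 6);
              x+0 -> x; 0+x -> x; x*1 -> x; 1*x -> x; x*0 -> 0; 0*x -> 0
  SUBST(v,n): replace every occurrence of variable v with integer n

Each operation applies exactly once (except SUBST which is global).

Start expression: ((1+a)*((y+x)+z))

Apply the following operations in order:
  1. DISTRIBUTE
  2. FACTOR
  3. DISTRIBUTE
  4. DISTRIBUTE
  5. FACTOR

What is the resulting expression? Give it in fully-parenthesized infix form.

Start: ((1+a)*((y+x)+z))
Apply DISTRIBUTE at root (target: ((1+a)*((y+x)+z))): ((1+a)*((y+x)+z)) -> (((1+a)*(y+x))+((1+a)*z))
Apply FACTOR at root (target: (((1+a)*(y+x))+((1+a)*z))): (((1+a)*(y+x))+((1+a)*z)) -> ((1+a)*((y+x)+z))
Apply DISTRIBUTE at root (target: ((1+a)*((y+x)+z))): ((1+a)*((y+x)+z)) -> (((1+a)*(y+x))+((1+a)*z))
Apply DISTRIBUTE at L (target: ((1+a)*(y+x))): (((1+a)*(y+x))+((1+a)*z)) -> ((((1+a)*y)+((1+a)*x))+((1+a)*z))
Apply FACTOR at L (target: (((1+a)*y)+((1+a)*x))): ((((1+a)*y)+((1+a)*x))+((1+a)*z)) -> (((1+a)*(y+x))+((1+a)*z))

Answer: (((1+a)*(y+x))+((1+a)*z))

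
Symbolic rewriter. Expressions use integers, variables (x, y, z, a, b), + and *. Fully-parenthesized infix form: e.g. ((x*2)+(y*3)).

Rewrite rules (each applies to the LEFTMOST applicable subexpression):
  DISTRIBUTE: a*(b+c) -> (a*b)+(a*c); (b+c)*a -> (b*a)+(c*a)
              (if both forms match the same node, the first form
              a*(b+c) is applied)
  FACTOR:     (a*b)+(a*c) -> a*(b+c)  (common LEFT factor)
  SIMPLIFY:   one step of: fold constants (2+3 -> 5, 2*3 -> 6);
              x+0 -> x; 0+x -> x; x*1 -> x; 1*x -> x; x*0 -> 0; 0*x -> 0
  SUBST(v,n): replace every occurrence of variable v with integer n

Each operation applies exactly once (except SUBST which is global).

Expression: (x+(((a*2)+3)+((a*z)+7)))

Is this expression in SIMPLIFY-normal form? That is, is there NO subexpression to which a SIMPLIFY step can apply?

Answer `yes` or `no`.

Answer: yes

Derivation:
Expression: (x+(((a*2)+3)+((a*z)+7)))
Scanning for simplifiable subexpressions (pre-order)...
  at root: (x+(((a*2)+3)+((a*z)+7))) (not simplifiable)
  at R: (((a*2)+3)+((a*z)+7)) (not simplifiable)
  at RL: ((a*2)+3) (not simplifiable)
  at RLL: (a*2) (not simplifiable)
  at RR: ((a*z)+7) (not simplifiable)
  at RRL: (a*z) (not simplifiable)
Result: no simplifiable subexpression found -> normal form.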